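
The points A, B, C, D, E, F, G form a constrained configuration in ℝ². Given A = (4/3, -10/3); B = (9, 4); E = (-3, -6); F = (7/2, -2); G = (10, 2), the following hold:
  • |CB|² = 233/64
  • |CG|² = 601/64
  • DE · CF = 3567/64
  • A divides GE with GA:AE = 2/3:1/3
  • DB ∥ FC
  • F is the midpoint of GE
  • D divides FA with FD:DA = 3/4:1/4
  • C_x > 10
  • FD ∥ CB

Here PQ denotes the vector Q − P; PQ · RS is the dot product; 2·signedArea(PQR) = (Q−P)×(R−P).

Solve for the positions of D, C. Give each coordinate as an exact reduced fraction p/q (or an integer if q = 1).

C = (85/8, 5)
D = (15/8, -3)

1. D_x = 15/8  [D divides FA with FD:DA = 3/4:1/4]
2. D_y = -3  [D divides FA with FD:DA = 3/4:1/4]
   → D = (15/8, -3)
3. C_x = 85/8  [FD ∥ CB ∩ DB ∥ FC]
4. C_y = 5  [FD ∥ CB ∩ DB ∥ FC]
   → C = (85/8, 5)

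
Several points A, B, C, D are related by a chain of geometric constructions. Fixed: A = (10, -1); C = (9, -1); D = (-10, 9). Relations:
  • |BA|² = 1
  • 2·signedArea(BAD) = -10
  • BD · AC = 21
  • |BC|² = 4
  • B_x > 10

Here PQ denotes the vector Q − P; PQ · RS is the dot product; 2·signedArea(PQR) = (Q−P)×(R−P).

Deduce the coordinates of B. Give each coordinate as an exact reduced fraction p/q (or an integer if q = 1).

1. B_x = 11  [BD · AC = 21 ∩ 2·signedArea(BAD) = -10]
2. B_y = -1  [BD · AC = 21 ∩ 2·signedArea(BAD) = -10]
   → B = (11, -1)

B = (11, -1)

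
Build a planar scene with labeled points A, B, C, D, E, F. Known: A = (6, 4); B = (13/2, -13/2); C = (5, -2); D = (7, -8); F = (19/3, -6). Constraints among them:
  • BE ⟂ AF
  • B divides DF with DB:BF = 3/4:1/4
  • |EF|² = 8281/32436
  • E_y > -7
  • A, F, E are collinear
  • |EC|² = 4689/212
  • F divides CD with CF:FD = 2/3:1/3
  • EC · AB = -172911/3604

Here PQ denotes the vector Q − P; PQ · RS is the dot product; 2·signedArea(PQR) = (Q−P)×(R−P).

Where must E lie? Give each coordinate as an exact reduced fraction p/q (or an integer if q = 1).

1. E_x = 11443/1802  [A, F, E are collinear ∩ BE ⟂ AF]
2. E_y = -5861/901  [A, F, E are collinear ∩ BE ⟂ AF]
   → E = (11443/1802, -5861/901)

E = (11443/1802, -5861/901)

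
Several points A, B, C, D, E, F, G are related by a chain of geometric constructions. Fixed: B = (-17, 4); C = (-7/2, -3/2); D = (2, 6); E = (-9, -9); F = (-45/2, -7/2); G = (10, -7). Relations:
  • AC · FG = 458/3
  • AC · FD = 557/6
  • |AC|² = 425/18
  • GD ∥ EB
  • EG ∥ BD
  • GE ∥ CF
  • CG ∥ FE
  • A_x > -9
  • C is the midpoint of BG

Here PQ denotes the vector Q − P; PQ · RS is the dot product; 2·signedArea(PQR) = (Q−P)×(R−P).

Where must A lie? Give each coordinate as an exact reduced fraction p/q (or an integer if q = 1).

A = (-8, 1/3)

1. A_x = -8  [AC · FG = 458/3 ∩ AC · FD = 557/6]
2. A_y = 1/3  [AC · FG = 458/3 ∩ AC · FD = 557/6]
   → A = (-8, 1/3)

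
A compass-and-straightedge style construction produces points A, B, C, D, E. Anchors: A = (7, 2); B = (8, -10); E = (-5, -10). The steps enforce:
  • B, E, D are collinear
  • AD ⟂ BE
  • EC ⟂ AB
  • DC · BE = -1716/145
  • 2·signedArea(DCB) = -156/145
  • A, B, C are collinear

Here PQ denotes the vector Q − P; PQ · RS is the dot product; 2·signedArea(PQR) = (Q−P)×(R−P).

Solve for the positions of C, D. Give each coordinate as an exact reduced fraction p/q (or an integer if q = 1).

1. C_x = 1147/145  [A, B, C are collinear ∩ EC ⟂ AB]
2. C_y = -1294/145  [A, B, C are collinear ∩ EC ⟂ AB]
   → C = (1147/145, -1294/145)
3. D_x = 7  [B, E, D are collinear ∩ AD ⟂ BE]
4. D_y = -10  [B, E, D are collinear ∩ AD ⟂ BE]
   → D = (7, -10)

C = (1147/145, -1294/145)
D = (7, -10)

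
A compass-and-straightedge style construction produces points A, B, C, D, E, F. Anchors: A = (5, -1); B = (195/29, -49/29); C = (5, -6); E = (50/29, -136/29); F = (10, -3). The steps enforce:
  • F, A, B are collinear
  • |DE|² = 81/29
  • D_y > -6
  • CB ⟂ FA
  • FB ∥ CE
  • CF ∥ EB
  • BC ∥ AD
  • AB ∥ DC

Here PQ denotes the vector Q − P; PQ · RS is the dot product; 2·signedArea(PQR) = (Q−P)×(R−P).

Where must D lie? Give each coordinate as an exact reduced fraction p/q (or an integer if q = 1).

D = (95/29, -154/29)

1. D_x = 95/29  [AB ∥ DC ∩ BC ∥ AD]
2. D_y = -154/29  [AB ∥ DC ∩ BC ∥ AD]
   → D = (95/29, -154/29)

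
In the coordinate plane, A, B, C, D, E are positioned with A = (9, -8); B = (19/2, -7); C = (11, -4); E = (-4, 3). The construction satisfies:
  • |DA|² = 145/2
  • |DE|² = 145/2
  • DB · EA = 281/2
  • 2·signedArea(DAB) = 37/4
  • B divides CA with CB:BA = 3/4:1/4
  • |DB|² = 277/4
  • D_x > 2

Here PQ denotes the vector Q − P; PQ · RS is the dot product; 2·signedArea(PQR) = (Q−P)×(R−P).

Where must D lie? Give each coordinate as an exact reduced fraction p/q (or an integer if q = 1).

D = (5/2, -5/2)

1. D_x = 5/2  [DB · EA = 281/2 ∩ 2·signedArea(DAB) = 37/4]
2. D_y = -5/2  [DB · EA = 281/2 ∩ 2·signedArea(DAB) = 37/4]
   → D = (5/2, -5/2)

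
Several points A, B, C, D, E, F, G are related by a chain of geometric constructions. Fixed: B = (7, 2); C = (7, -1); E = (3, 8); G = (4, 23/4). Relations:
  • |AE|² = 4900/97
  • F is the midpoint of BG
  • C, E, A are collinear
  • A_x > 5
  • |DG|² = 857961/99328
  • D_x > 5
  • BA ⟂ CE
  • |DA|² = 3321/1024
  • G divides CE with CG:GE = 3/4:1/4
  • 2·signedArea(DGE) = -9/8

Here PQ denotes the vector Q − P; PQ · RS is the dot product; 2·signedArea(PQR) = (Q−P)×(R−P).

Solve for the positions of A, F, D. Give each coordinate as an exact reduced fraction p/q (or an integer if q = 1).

1. A_x = 571/97  [C, E, A are collinear ∩ BA ⟂ CE]
2. A_y = 146/97  [C, E, A are collinear ∩ BA ⟂ CE]
   → A = (571/97, 146/97)
3. F_x = 11/2  [F is the midpoint of BG]
4. F_y = 31/8  [F is the midpoint of BG]
   → F = (11/2, 31/8)
5. D_x = 4343/776  [line -9/4·x + -1·y + 127/8 = 0 ∩ |DG|² = 857961/99328]
6. D_y = 10189/3104  [line -9/4·x + -1·y + 127/8 = 0 ∩ |DG|² = 857961/99328]
   → D = (4343/776, 10189/3104)

A = (571/97, 146/97)
D = (4343/776, 10189/3104)
F = (11/2, 31/8)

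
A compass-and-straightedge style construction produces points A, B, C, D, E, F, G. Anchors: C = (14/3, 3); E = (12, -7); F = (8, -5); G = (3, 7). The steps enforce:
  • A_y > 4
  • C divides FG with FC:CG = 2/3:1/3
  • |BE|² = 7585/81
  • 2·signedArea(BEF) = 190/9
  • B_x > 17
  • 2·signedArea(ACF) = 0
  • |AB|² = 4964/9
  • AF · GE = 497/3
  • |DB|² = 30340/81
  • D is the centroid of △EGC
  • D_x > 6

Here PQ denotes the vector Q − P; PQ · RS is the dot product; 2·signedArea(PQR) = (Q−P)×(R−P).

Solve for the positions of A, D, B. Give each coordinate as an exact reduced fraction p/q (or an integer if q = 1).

1. A_x = 37/9  [2·signedArea(ACF) = 0 ∩ AF · GE = 497/3]
2. A_y = 13/3  [2·signedArea(ACF) = 0 ∩ AF · GE = 497/3]
   → A = (37/9, 13/3)
3. D_x = 59/9  [D is the centroid of △EGC]
4. D_y = 1  [D is the centroid of △EGC]
   → D = (59/9, 1)
5. B_x = 157/9  [line -2·x + -4·y + -226/9 = 0 ∩ |AB|² = 4964/9]
6. B_y = -15  [line -2·x + -4·y + -226/9 = 0 ∩ |AB|² = 4964/9]
   → B = (157/9, -15)

A = (37/9, 13/3)
B = (157/9, -15)
D = (59/9, 1)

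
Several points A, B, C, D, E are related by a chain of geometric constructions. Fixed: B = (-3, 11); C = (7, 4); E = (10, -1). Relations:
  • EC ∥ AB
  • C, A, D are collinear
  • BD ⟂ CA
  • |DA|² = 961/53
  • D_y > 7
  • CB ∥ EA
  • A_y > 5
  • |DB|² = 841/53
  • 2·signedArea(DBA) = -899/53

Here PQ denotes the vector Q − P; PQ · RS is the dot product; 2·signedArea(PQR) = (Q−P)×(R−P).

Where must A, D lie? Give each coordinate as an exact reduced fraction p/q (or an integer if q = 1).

A = (0, 6)
D = (-217/53, 380/53)

1. A_x = 0  [EC ∥ AB ∩ CB ∥ EA]
2. A_y = 6  [EC ∥ AB ∩ CB ∥ EA]
   → A = (0, 6)
3. D_x = -217/53  [C, A, D are collinear ∩ BD ⟂ CA]
4. D_y = 380/53  [C, A, D are collinear ∩ BD ⟂ CA]
   → D = (-217/53, 380/53)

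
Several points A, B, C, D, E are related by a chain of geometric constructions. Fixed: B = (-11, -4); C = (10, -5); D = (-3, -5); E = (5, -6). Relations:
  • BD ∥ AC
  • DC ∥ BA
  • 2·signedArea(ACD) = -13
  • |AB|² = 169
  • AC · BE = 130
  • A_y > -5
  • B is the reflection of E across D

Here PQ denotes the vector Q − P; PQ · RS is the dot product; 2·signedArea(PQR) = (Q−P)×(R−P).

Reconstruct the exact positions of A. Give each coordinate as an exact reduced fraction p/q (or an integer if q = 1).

A = (2, -4)

1. A_x = 2  [BD ∥ AC ∩ DC ∥ BA]
2. A_y = -4  [BD ∥ AC ∩ DC ∥ BA]
   → A = (2, -4)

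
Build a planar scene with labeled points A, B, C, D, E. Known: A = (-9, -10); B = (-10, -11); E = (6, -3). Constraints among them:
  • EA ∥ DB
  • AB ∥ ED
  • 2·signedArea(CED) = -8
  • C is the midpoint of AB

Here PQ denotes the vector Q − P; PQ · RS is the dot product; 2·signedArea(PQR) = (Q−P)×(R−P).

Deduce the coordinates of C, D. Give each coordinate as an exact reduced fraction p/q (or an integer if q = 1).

C = (-19/2, -21/2)
D = (5, -4)

1. C_x = -19/2  [C is the midpoint of AB]
2. C_y = -21/2  [C is the midpoint of AB]
   → C = (-19/2, -21/2)
3. D_x = 5  [EA ∥ DB ∩ AB ∥ ED]
4. D_y = -4  [EA ∥ DB ∩ AB ∥ ED]
   → D = (5, -4)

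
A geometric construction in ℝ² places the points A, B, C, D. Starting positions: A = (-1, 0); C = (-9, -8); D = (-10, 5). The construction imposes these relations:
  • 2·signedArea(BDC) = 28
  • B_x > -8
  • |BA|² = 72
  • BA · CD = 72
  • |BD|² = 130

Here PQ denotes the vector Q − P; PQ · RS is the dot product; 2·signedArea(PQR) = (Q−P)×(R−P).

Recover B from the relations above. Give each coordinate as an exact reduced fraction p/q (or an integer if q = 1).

1. B_x = -7  [BA · CD = 72 ∩ 2·signedArea(BDC) = 28]
2. B_y = -6  [BA · CD = 72 ∩ 2·signedArea(BDC) = 28]
   → B = (-7, -6)

B = (-7, -6)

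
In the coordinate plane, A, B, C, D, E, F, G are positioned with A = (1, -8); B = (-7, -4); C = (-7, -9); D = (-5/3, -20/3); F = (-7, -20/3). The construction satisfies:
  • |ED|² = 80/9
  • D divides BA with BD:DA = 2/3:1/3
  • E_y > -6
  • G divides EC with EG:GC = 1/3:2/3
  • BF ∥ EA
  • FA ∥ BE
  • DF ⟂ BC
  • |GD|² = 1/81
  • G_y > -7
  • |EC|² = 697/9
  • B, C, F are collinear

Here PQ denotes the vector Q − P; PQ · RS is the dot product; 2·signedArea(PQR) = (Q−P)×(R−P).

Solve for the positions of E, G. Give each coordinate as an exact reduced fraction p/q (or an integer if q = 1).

E = (1, -16/3)
G = (-5/3, -59/9)

1. E_x = 1  [BF ∥ EA ∩ FA ∥ BE]
2. E_y = -16/3  [BF ∥ EA ∩ FA ∥ BE]
   → E = (1, -16/3)
3. G_x = -5/3  [G divides EC with EG:GC = 1/3:2/3]
4. G_y = -59/9  [G divides EC with EG:GC = 1/3:2/3]
   → G = (-5/3, -59/9)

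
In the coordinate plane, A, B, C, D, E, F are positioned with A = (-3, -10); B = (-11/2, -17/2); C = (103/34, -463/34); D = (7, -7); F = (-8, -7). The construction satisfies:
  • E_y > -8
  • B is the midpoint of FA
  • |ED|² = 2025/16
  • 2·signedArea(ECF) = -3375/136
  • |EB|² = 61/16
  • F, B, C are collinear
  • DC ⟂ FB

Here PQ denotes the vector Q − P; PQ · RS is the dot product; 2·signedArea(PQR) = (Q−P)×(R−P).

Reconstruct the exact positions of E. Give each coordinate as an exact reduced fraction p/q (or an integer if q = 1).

1. E_x = -17/4  [line -225/34·x + -375/34·y + -14325/136 = 0 ∩ |ED|² = 2025/16]
2. E_y = -7  [line -225/34·x + -375/34·y + -14325/136 = 0 ∩ |ED|² = 2025/16]
   → E = (-17/4, -7)

E = (-17/4, -7)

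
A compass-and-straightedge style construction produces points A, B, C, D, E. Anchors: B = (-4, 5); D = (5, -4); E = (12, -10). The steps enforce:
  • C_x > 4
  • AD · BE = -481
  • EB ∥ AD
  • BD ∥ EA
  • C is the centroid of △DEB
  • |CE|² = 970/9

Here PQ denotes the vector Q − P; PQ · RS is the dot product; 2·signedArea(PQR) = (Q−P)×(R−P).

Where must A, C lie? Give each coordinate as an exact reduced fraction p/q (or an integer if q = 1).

A = (21, -19)
C = (13/3, -3)

1. A_x = 21  [EB ∥ AD ∩ BD ∥ EA]
2. A_y = -19  [EB ∥ AD ∩ BD ∥ EA]
   → A = (21, -19)
3. C_x = 13/3  [C is the centroid of △DEB]
4. C_y = -3  [C is the centroid of △DEB]
   → C = (13/3, -3)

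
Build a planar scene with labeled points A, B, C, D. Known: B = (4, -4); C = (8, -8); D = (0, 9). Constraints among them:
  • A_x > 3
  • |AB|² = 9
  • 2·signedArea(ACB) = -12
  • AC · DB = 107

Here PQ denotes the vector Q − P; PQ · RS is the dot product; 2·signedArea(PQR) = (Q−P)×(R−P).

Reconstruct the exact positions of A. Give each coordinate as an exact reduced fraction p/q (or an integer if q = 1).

1. A_x = 4  [AC · DB = 107 ∩ 2·signedArea(ACB) = -12]
2. A_y = -1  [AC · DB = 107 ∩ 2·signedArea(ACB) = -12]
   → A = (4, -1)

A = (4, -1)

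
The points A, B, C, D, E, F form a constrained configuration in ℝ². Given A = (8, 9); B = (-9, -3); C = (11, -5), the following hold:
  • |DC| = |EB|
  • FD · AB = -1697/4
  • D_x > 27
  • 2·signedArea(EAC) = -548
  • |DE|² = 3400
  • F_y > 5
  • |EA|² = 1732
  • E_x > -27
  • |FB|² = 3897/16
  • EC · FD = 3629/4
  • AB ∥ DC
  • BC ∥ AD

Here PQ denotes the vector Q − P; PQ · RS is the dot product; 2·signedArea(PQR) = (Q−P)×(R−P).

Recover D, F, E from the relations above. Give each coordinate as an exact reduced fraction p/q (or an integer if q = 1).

1. D_x = 28  [AB ∥ DC ∩ BC ∥ AD]
2. D_y = 7  [AB ∥ DC ∩ BC ∥ AD]
   → D = (28, 7)
3. F_x = 15/4  [line 17·x + 12·y + -543/4 = 0 ∩ |FB|² = 3897/16]
4. F_y = 6  [line 17·x + 12·y + -543/4 = 0 ∩ |FB|² = 3897/16]
   → F = (15/4, 6)
5. E_x = -26  [EC · FD = 3629/4 ∩ 2·signedArea(EAC) = -548]
6. E_y = -15  [EC · FD = 3629/4 ∩ 2·signedArea(EAC) = -548]
   → E = (-26, -15)

D = (28, 7)
E = (-26, -15)
F = (15/4, 6)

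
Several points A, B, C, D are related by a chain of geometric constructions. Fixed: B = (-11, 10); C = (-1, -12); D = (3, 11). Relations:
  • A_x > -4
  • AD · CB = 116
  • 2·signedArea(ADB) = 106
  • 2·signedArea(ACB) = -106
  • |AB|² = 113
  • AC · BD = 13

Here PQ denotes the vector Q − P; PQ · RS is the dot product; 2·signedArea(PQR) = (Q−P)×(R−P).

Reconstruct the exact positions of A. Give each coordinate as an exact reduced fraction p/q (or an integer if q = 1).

1. A_x = -3  [2·signedArea(ACB) = -106 ∩ AD · CB = 116]
2. A_y = 3  [2·signedArea(ACB) = -106 ∩ AD · CB = 116]
   → A = (-3, 3)

A = (-3, 3)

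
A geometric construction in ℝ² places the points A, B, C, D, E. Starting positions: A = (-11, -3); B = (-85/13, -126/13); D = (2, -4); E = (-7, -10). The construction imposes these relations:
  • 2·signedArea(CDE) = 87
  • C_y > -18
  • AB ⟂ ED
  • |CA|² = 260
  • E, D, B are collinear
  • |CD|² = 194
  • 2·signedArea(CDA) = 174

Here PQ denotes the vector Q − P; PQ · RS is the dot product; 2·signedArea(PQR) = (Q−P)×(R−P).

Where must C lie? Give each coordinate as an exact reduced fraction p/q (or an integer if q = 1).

C = (-3, -17)

1. C_x = -3  [2·signedArea(CDE) = 87 ∩ 2·signedArea(CDA) = 174]
2. C_y = -17  [2·signedArea(CDE) = 87 ∩ 2·signedArea(CDA) = 174]
   → C = (-3, -17)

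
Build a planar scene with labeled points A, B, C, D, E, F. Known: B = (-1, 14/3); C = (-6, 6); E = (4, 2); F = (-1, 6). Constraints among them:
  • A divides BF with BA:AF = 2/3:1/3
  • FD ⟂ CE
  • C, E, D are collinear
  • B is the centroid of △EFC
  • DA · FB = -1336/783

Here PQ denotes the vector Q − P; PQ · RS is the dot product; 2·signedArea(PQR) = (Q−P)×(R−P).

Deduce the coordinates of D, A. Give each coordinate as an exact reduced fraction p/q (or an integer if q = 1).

A = (-1, 50/9)
D = (-49/29, 124/29)

1. D_x = -49/29  [C, E, D are collinear ∩ FD ⟂ CE]
2. D_y = 124/29  [C, E, D are collinear ∩ FD ⟂ CE]
   → D = (-49/29, 124/29)
3. A_x = -1  [A divides BF with BA:AF = 2/3:1/3]
4. A_y = 50/9  [A divides BF with BA:AF = 2/3:1/3]
   → A = (-1, 50/9)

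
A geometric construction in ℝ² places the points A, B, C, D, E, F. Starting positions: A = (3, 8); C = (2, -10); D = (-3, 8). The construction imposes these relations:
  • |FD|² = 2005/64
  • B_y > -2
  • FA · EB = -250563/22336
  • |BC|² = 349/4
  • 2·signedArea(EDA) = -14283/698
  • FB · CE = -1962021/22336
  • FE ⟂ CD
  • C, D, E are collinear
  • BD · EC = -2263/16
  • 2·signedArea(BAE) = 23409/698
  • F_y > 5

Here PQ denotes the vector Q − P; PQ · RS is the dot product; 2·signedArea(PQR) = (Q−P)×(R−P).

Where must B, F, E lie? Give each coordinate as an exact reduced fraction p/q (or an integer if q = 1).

1. E_x = -5731/2792  [C, D, E are collinear ∩ 2·signedArea(EDA) = -14283/698]
2. E_y = 6407/1396  [C, D, E are collinear ∩ 2·signedArea(EDA) = -14283/698]
   → E = (-5731/2792, 6407/1396)
3. B_x = -1/2  [BD · EC = -2263/16 ∩ 2·signedArea(BAE) = 23409/698]
4. B_y = -1  [BD · EC = -2263/16 ∩ 2·signedArea(BAE) = 23409/698]
   → B = (-1/2, -1)
5. F_x = 17/8  [line 11315/2792·x + -20367/1396·y + 1681409/22336 = 0 ∩ |FD|² = 2005/64]
6. F_y = 23/4  [line 11315/2792·x + -20367/1396·y + 1681409/22336 = 0 ∩ |FD|² = 2005/64]
   → F = (17/8, 23/4)

B = (-1/2, -1)
E = (-5731/2792, 6407/1396)
F = (17/8, 23/4)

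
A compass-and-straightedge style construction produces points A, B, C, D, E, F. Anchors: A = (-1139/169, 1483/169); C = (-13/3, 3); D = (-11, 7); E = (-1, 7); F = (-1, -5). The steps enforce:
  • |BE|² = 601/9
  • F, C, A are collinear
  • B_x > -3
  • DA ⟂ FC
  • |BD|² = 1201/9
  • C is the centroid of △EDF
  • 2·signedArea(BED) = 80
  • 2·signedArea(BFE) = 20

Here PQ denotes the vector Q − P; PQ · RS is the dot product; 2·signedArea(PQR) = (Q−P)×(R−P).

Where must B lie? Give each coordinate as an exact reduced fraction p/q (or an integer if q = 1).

B = (-8/3, -1)

1. B_x = -8/3  [2·signedArea(BED) = 80 ∩ 2·signedArea(BFE) = 20]
2. B_y = -1  [2·signedArea(BED) = 80 ∩ 2·signedArea(BFE) = 20]
   → B = (-8/3, -1)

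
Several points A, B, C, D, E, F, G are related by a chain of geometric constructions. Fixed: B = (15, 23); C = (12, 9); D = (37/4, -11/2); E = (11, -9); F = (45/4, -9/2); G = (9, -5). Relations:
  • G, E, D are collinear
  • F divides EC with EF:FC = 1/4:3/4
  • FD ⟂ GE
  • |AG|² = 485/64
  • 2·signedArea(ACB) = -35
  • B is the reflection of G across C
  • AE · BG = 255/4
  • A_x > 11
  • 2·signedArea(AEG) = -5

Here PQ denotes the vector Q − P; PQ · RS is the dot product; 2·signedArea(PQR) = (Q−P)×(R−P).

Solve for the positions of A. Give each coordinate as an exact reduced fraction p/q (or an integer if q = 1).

1. A_x = 89/8  [2·signedArea(ACB) = -35 ∩ 2·signedArea(AEG) = -5]
2. A_y = -27/4  [2·signedArea(ACB) = -35 ∩ 2·signedArea(AEG) = -5]
   → A = (89/8, -27/4)

A = (89/8, -27/4)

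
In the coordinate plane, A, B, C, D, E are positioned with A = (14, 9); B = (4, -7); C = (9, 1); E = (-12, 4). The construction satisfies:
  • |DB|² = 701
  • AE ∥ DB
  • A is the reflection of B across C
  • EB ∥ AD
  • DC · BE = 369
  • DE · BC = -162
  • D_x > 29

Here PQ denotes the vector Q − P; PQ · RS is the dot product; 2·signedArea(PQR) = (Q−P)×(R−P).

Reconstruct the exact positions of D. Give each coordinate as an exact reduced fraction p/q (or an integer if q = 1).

1. D_x = 30  [AE ∥ DB ∩ EB ∥ AD]
2. D_y = -2  [AE ∥ DB ∩ EB ∥ AD]
   → D = (30, -2)

D = (30, -2)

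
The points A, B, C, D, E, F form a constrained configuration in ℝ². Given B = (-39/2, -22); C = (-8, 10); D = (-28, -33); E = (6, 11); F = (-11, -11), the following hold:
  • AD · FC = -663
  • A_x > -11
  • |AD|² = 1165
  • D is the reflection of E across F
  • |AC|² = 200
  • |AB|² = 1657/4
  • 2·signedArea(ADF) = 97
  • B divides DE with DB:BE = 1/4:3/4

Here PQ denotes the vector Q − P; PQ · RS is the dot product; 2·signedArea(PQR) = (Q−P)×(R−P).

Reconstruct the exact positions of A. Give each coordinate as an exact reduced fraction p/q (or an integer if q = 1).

1. A_x = -10  [AD · FC = -663 ∩ 2·signedArea(ADF) = 97]
2. A_y = -4  [AD · FC = -663 ∩ 2·signedArea(ADF) = 97]
   → A = (-10, -4)

A = (-10, -4)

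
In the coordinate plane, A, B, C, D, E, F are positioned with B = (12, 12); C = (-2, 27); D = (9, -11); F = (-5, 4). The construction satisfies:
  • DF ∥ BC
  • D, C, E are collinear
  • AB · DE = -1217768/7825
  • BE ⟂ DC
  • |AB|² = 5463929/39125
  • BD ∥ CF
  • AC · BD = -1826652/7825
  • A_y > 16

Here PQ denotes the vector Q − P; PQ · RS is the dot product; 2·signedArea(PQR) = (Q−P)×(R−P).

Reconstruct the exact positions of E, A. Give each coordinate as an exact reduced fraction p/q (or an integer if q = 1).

1. E_x = 4834/1565  [D, C, E are collinear ∩ BE ⟂ DC]
2. E_y = 14743/1565  [D, C, E are collinear ∩ BE ⟂ DC]
   → E = (4834/1565, 14743/1565)
3. A_x = 8242/7825  [AB · DE = -1217768/7825 ∩ AC · BD = -1826652/7825]
4. A_y = 128739/7825  [AB · DE = -1217768/7825 ∩ AC · BD = -1826652/7825]
   → A = (8242/7825, 128739/7825)

A = (8242/7825, 128739/7825)
E = (4834/1565, 14743/1565)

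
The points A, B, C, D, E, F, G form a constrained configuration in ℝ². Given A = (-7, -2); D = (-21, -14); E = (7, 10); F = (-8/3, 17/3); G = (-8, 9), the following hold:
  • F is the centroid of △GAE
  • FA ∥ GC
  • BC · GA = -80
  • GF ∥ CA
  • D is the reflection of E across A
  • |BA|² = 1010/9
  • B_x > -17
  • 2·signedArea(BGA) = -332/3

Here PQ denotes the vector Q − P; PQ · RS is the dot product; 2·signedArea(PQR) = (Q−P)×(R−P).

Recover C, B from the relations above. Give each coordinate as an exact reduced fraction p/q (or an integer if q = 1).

1. C_x = -37/3  [GF ∥ CA ∩ FA ∥ GC]
2. C_y = 4/3  [GF ∥ CA ∩ FA ∥ GC]
   → C = (-37/3, 4/3)
3. B_x = -50/3  [BC · GA = -80 ∩ 2·signedArea(BGA) = -332/3]
4. B_y = -19/3  [BC · GA = -80 ∩ 2·signedArea(BGA) = -332/3]
   → B = (-50/3, -19/3)

B = (-50/3, -19/3)
C = (-37/3, 4/3)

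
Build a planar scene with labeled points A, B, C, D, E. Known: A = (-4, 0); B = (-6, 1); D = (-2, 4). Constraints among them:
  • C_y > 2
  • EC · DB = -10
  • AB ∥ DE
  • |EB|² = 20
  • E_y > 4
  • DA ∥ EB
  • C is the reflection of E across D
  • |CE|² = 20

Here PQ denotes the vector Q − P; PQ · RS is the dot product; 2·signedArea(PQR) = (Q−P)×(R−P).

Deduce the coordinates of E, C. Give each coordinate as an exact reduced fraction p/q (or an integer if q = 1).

C = (0, 3)
E = (-4, 5)

1. E_x = -4  [DA ∥ EB ∩ AB ∥ DE]
2. E_y = 5  [DA ∥ EB ∩ AB ∥ DE]
   → E = (-4, 5)
3. C_x = 0  [C is the reflection of E across D]
4. C_y = 3  [C is the reflection of E across D]
   → C = (0, 3)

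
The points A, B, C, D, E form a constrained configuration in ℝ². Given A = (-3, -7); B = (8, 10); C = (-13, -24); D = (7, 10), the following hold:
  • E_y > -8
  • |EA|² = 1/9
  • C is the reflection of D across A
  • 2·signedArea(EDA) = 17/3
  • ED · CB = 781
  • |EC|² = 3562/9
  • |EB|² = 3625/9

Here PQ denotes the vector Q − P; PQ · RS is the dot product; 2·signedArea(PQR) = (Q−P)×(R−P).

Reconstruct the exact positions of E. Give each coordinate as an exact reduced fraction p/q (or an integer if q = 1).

E = (-8/3, -7)

1. E_x = -8/3  [ED · CB = 781 ∩ 2·signedArea(EDA) = 17/3]
2. E_y = -7  [ED · CB = 781 ∩ 2·signedArea(EDA) = 17/3]
   → E = (-8/3, -7)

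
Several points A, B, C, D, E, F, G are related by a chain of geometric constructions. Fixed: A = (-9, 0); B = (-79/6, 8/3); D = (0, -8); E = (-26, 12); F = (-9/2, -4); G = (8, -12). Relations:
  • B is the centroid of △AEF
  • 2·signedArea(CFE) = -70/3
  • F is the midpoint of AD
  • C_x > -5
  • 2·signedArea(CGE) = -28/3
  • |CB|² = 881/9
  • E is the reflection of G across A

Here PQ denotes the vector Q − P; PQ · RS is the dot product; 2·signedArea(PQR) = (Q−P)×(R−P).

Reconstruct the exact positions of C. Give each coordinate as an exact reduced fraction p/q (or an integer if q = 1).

1. C_x = -29/6  [2·signedArea(CFE) = -70/3 ∩ 2·signedArea(CGE) = -28/3]
2. C_y = -8/3  [2·signedArea(CFE) = -70/3 ∩ 2·signedArea(CGE) = -28/3]
   → C = (-29/6, -8/3)

C = (-29/6, -8/3)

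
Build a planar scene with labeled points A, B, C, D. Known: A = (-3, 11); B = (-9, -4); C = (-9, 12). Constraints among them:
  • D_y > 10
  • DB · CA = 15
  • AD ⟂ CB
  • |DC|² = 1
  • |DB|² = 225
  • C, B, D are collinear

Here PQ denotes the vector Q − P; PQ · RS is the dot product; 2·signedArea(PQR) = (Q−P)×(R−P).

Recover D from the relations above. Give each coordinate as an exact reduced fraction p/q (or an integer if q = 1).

1. D_x = -9  [C, B, D are collinear ∩ AD ⟂ CB]
2. D_y = 11  [C, B, D are collinear ∩ AD ⟂ CB]
   → D = (-9, 11)

D = (-9, 11)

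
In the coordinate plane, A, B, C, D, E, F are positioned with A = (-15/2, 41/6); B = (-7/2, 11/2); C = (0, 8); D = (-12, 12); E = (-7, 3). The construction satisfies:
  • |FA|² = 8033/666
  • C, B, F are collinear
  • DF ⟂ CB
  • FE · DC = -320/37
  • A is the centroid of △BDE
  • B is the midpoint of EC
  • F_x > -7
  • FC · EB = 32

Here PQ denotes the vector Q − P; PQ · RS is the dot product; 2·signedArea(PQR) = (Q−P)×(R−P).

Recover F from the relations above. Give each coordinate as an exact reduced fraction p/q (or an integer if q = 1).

F = (-224/37, 136/37)

1. F_x = -224/37  [C, B, F are collinear ∩ DF ⟂ CB]
2. F_y = 136/37  [C, B, F are collinear ∩ DF ⟂ CB]
   → F = (-224/37, 136/37)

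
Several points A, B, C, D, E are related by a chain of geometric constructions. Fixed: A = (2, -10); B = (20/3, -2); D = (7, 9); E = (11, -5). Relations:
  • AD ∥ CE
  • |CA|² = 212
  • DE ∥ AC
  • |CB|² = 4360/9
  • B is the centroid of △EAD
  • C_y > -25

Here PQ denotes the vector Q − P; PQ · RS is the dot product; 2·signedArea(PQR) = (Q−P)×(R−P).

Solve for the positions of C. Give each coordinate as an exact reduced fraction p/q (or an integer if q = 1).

1. C_x = 6  [AD ∥ CE ∩ DE ∥ AC]
2. C_y = -24  [AD ∥ CE ∩ DE ∥ AC]
   → C = (6, -24)

C = (6, -24)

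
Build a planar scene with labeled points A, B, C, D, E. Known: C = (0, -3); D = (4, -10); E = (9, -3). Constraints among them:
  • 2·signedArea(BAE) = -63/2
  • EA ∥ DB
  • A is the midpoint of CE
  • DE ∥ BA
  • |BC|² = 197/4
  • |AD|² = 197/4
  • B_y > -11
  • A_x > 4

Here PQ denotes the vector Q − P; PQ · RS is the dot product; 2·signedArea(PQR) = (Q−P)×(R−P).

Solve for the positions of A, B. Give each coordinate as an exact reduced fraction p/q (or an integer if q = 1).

A = (9/2, -3)
B = (-1/2, -10)

1. A_x = 9/2  [A is the midpoint of CE]
2. A_y = -3  [A is the midpoint of CE]
   → A = (9/2, -3)
3. B_x = -1/2  [DE ∥ BA ∩ EA ∥ DB]
4. B_y = -10  [DE ∥ BA ∩ EA ∥ DB]
   → B = (-1/2, -10)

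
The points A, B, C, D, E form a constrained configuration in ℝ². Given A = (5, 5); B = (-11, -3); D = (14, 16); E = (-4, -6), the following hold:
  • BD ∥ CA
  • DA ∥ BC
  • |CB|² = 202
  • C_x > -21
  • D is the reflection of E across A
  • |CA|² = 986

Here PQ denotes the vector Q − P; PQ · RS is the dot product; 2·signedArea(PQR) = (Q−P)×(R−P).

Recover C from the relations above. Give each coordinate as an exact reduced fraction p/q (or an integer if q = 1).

C = (-20, -14)

1. C_x = -20  [BD ∥ CA ∩ DA ∥ BC]
2. C_y = -14  [BD ∥ CA ∩ DA ∥ BC]
   → C = (-20, -14)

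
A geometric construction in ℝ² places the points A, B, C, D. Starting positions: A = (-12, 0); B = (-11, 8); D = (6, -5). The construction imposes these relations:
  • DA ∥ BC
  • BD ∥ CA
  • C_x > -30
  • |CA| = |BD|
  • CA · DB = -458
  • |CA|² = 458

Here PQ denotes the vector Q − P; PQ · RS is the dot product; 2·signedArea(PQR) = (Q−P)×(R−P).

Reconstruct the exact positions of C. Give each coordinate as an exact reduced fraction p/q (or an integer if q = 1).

C = (-29, 13)

1. C_x = -29  [BD ∥ CA ∩ DA ∥ BC]
2. C_y = 13  [BD ∥ CA ∩ DA ∥ BC]
   → C = (-29, 13)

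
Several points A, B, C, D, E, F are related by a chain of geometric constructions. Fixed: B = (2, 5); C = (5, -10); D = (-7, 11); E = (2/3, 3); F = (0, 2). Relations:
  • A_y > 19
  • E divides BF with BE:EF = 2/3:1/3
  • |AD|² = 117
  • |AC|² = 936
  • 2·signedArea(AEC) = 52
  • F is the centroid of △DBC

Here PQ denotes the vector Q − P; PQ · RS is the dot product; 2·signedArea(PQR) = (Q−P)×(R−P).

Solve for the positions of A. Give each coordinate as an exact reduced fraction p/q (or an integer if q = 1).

A = (-1, 20)

1. A_x = -1  [line 13·x + 13/3·y + -221/3 = 0 ∩ |AC|² = 936]
2. A_y = 20  [line 13·x + 13/3·y + -221/3 = 0 ∩ |AC|² = 936]
   → A = (-1, 20)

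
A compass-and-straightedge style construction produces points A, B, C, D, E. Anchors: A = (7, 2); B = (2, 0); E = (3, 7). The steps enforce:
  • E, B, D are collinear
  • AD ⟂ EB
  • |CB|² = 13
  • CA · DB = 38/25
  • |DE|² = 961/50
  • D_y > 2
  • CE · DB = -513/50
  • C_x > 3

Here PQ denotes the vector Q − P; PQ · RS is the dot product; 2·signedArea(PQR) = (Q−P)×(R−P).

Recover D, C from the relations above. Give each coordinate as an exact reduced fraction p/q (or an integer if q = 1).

C = (4, 3)
D = (119/50, 133/50)

1. D_x = 119/50  [E, B, D are collinear ∩ AD ⟂ EB]
2. D_y = 133/50  [E, B, D are collinear ∩ AD ⟂ EB]
   → D = (119/50, 133/50)
3. C_x = 4  [line 19/50·x + 133/50·y + -19/2 = 0 ∩ |CB|² = 13]
4. C_y = 3  [line 19/50·x + 133/50·y + -19/2 = 0 ∩ |CB|² = 13]
   → C = (4, 3)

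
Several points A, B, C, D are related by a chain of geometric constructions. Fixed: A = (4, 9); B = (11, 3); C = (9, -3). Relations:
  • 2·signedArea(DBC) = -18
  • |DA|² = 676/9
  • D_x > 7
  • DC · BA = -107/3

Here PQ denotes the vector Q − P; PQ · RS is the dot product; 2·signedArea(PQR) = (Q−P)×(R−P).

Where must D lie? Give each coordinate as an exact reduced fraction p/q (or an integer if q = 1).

1. D_x = 22/3  [DC · BA = -107/3 ∩ 2·signedArea(DBC) = -18]
2. D_y = 1  [DC · BA = -107/3 ∩ 2·signedArea(DBC) = -18]
   → D = (22/3, 1)

D = (22/3, 1)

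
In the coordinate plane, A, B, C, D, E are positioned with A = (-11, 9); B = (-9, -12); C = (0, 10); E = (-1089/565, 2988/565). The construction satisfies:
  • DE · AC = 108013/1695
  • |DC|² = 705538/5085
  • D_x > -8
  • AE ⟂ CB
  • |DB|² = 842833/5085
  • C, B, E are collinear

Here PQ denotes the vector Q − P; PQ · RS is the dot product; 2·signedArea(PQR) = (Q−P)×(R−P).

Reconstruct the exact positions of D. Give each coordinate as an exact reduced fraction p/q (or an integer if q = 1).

D = (-12389/1695, 431/565)

1. D_x = -12389/1695  [line -11·x + -1·y + -134986/1695 = 0 ∩ |DC|² = 705538/5085]
2. D_y = 431/565  [line -11·x + -1·y + -134986/1695 = 0 ∩ |DC|² = 705538/5085]
   → D = (-12389/1695, 431/565)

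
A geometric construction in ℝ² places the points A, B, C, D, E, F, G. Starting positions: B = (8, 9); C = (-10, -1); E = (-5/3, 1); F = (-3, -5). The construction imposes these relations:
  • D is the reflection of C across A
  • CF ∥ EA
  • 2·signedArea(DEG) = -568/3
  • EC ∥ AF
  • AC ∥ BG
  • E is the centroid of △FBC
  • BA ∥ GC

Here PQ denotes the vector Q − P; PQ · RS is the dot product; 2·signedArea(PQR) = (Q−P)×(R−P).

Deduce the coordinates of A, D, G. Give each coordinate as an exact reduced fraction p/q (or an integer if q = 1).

A = (16/3, -3)
D = (62/3, -5)
G = (-22/3, 11)

1. A_x = 16/3  [EC ∥ AF ∩ CF ∥ EA]
2. A_y = -3  [EC ∥ AF ∩ CF ∥ EA]
   → A = (16/3, -3)
3. D_x = 62/3  [D is the reflection of C across A]
4. D_y = -5  [D is the reflection of C across A]
   → D = (62/3, -5)
5. G_x = -22/3  [BA ∥ GC ∩ AC ∥ BG]
6. G_y = 11  [BA ∥ GC ∩ AC ∥ BG]
   → G = (-22/3, 11)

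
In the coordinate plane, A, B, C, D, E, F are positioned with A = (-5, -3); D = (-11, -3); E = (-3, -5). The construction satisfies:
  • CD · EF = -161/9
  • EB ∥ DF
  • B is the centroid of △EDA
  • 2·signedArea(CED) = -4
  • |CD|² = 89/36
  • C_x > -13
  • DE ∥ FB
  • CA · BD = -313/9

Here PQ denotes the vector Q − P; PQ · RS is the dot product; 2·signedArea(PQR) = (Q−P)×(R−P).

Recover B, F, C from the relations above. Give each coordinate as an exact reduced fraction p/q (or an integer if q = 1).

1. B_x = -19/3  [B is the centroid of △EDA]
2. B_y = -11/3  [B is the centroid of △EDA]
   → B = (-19/3, -11/3)
3. F_x = -43/3  [DE ∥ FB ∩ EB ∥ DF]
4. F_y = -5/3  [DE ∥ FB ∩ EB ∥ DF]
   → F = (-43/3, -5/3)
5. C_x = -37/3  [CD · EF = -161/9 ∩ CA · BD = -313/9]
6. C_y = -13/6  [CD · EF = -161/9 ∩ CA · BD = -313/9]
   → C = (-37/3, -13/6)

B = (-19/3, -11/3)
C = (-37/3, -13/6)
F = (-43/3, -5/3)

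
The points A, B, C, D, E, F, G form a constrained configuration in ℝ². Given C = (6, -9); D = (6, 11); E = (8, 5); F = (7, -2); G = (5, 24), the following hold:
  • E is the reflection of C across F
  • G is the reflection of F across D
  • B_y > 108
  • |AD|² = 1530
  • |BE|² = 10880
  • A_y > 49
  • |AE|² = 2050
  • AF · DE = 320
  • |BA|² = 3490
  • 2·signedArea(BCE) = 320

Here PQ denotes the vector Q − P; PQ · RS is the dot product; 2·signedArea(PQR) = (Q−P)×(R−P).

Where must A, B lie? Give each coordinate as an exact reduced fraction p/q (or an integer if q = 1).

A = (3, 50)
B = (0, 109)

1. A_x = 3  [line -2·x + 6·y + -294 = 0 ∩ |AD|² = 1530]
2. A_y = 50  [line -2·x + 6·y + -294 = 0 ∩ |AD|² = 1530]
   → A = (3, 50)
3. B_x = 0  [line -14·x + 2·y + -218 = 0 ∩ |BE|² = 10880]
4. B_y = 109  [line -14·x + 2·y + -218 = 0 ∩ |BE|² = 10880]
   → B = (0, 109)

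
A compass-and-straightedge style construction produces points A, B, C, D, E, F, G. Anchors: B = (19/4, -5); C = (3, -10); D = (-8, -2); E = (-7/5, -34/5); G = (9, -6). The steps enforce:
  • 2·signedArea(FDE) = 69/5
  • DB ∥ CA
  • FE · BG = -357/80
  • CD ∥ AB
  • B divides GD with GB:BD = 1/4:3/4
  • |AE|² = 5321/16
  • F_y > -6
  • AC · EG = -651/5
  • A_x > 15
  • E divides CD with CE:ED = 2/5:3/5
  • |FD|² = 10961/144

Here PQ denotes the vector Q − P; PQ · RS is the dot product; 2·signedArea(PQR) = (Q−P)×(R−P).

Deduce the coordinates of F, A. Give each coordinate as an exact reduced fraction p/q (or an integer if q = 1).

A = (63/4, -13)
F = (-1/12, -17/3)

1. F_x = -1/12  [FE · BG = -357/80 ∩ 2·signedArea(FDE) = 69/5]
2. F_y = -17/3  [FE · BG = -357/80 ∩ 2·signedArea(FDE) = 69/5]
   → F = (-1/12, -17/3)
3. A_x = 63/4  [CD ∥ AB ∩ DB ∥ CA]
4. A_y = -13  [CD ∥ AB ∩ DB ∥ CA]
   → A = (63/4, -13)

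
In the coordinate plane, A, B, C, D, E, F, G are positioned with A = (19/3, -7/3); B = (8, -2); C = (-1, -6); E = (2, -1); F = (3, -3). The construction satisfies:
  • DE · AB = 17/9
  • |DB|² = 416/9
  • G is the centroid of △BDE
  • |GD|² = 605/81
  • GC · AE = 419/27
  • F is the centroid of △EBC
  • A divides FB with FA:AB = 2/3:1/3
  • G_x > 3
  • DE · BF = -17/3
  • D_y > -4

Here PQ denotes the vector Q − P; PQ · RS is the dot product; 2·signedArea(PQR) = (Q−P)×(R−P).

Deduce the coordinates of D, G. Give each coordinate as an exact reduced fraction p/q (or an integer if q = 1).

1. D_x = 4/3  [line -5/3·x + -1/3·y + 10/9 = 0 ∩ |DB|² = 416/9]
2. D_y = -10/3  [line -5/3·x + -1/3·y + 10/9 = 0 ∩ |DB|² = 416/9]
   → D = (4/3, -10/3)
3. G_x = 34/9  [G is the centroid of △BDE]
4. G_y = -19/9  [G is the centroid of △BDE]
   → G = (34/9, -19/9)

D = (4/3, -10/3)
G = (34/9, -19/9)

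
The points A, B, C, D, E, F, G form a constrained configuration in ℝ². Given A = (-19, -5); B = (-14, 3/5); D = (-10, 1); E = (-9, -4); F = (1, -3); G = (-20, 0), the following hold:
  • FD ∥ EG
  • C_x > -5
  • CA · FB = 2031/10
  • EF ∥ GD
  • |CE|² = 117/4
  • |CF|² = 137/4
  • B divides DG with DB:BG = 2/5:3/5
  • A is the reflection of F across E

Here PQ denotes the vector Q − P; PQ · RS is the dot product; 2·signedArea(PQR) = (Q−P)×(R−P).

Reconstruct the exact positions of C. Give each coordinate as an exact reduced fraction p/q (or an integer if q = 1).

C = (-9/2, -1)

1. C_x = -9/2  [line 15·x + -18/5·y + 639/10 = 0 ∩ |CE|² = 117/4]
2. C_y = -1  [line 15·x + -18/5·y + 639/10 = 0 ∩ |CE|² = 117/4]
   → C = (-9/2, -1)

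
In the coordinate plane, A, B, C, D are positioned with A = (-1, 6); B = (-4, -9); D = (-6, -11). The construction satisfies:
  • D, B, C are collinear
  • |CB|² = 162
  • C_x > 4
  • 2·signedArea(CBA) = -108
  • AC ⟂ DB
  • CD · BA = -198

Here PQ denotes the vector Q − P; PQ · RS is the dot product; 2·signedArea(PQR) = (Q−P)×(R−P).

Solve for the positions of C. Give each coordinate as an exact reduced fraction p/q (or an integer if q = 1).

1. C_x = 5  [D, B, C are collinear ∩ AC ⟂ DB]
2. C_y = 0  [D, B, C are collinear ∩ AC ⟂ DB]
   → C = (5, 0)

C = (5, 0)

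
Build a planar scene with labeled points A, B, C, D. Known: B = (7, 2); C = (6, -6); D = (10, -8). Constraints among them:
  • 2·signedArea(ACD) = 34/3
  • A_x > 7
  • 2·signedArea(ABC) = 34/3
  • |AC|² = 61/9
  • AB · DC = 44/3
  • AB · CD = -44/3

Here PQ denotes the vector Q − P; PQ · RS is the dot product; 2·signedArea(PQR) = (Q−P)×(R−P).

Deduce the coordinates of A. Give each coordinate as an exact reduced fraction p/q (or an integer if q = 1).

A = (23/3, -4)

1. A_x = 23/3  [2·signedArea(ABC) = 34/3 ∩ AB · CD = -44/3]
2. A_y = -4  [2·signedArea(ABC) = 34/3 ∩ AB · CD = -44/3]
   → A = (23/3, -4)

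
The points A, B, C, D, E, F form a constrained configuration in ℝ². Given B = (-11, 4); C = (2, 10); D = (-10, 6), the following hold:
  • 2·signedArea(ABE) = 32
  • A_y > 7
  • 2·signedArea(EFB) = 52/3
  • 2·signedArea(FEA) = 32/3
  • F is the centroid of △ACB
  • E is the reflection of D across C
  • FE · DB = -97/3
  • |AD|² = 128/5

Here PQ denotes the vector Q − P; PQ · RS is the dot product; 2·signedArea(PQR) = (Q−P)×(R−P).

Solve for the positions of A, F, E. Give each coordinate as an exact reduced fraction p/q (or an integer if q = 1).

A = (-26/5, 38/5)
E = (14, 14)
F = (-71/15, 36/5)

1. E_x = 14  [E is the reflection of D across C]
2. E_y = 14  [E is the reflection of D across C]
   → E = (14, 14)
3. A_x = -26/5  [line -10·x + 25·y + -242 = 0 ∩ |AD|² = 128/5]
4. A_y = 38/5  [line -10·x + 25·y + -242 = 0 ∩ |AD|² = 128/5]
   → A = (-26/5, 38/5)
5. F_x = -71/15  [F is the centroid of △ACB]
6. F_y = 36/5  [F is the centroid of △ACB]
   → F = (-71/15, 36/5)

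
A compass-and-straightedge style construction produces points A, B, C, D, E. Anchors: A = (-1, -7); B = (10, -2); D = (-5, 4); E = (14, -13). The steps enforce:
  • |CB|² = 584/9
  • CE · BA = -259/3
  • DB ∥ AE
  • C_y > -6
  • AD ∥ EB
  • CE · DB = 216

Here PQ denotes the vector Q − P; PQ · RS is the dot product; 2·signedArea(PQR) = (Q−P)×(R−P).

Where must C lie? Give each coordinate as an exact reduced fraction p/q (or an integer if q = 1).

C = (8/3, -16/3)

1. C_x = 8/3  [CE · DB = 216 ∩ CE · BA = -259/3]
2. C_y = -16/3  [CE · DB = 216 ∩ CE · BA = -259/3]
   → C = (8/3, -16/3)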